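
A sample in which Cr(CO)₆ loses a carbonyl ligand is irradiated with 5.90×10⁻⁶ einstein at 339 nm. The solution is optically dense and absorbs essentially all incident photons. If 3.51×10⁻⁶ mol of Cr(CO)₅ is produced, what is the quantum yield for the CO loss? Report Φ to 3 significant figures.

Φ = 3.51×10⁻⁶ mol / 5.90×10⁻⁶ mol photons = 0.595.

Φ = 0.595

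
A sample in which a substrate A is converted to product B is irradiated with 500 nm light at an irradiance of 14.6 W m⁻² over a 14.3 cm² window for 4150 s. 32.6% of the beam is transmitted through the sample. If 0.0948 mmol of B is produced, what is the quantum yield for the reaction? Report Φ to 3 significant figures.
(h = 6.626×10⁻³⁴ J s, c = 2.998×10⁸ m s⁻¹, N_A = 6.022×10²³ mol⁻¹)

Product: 0.0948 mmol = 9.48×10⁻⁵ mol.
Photon energy at 500 nm: hc/λ = (6.626×10⁻³⁴)(2.998×10⁸)/(500×10⁻⁹) = 3.973×10⁻¹⁹ J.
Energy delivered: (14.6 W m⁻²)(14.3×10⁻⁴ m²)(4150 s) = 86.64 J.
Photons incident: 86.64 / 3.973×10⁻¹⁹ = 2.181×10²⁰, i.e. 2.181×10²⁰/6.022×10²³ = 3.622×10⁻⁴ mol.
Fraction absorbed: 1 − 32.6/100 = 0.6740.
Photons absorbed: 0.6740 × 3.622×10⁻⁴ = 2.441×10⁻⁴ mol.
Φ = 9.48×10⁻⁵ mol / 2.441×10⁻⁴ mol photons = 0.388.

Φ = 0.388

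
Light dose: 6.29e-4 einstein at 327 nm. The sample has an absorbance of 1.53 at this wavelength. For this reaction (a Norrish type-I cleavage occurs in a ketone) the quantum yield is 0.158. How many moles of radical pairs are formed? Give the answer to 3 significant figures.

9.64e-5 mol

Fraction absorbed: 1 − 10^(−1.53) = 0.9705.
Photons absorbed: 0.9705 × 6.29e-4 = 6.104e-4 mol.
Product: Φ × n_abs = 0.158 × 6.104e-4 = 9.644e-5 mol.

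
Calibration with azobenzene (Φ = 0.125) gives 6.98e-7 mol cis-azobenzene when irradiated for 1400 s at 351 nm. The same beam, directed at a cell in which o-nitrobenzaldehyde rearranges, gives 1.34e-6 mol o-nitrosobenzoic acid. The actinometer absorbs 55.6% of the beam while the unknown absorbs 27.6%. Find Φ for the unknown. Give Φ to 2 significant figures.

Φ = 0.48

Photons absorbed by the actinometer: 6.98e-7 / 0.125 = 5.584e-6 mol.
Incident flux: 5.584e-6 / 0.556 = 1.004e-5 einstein.
Absorbed by unknown: 0.276 × 1.004e-5 = 2.771e-6 mol.
Φ(unknown) = 1.34e-6 / 2.771e-6 = 0.48.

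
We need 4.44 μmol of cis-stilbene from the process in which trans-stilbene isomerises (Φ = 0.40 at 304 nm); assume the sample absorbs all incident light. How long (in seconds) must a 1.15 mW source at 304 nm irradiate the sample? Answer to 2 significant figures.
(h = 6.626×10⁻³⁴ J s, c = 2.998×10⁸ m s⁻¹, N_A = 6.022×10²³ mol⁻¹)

Product: 4.44 μmol = 4.44×10⁻⁶ mol.
Photons that must be absorbed: 4.44×10⁻⁶ / 0.40 = 1.110×10⁻⁵ mol.
Photon energy: hc/λ = 6.534×10⁻¹⁹ J; per mole, 3.935×10⁵ J mol⁻¹.
Energy required: 1.110×10⁻⁵ × 3.935×10⁵ = 4.368 J.
Time: 4.368 J / 0.00115 W = 3800 s.

t ≈ 3800 s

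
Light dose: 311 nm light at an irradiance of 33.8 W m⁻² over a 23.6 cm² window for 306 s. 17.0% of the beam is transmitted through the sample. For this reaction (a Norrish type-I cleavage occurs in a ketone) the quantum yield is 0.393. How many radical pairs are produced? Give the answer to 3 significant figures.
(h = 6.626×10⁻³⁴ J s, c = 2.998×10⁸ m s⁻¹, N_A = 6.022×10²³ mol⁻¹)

1.25×10¹⁹ radical pairs

Photon energy at 311 nm: hc/λ = (6.626×10⁻³⁴)(2.998×10⁸)/(311×10⁻⁹) = 6.387×10⁻¹⁹ J.
Energy delivered: (33.8 W m⁻²)(23.6×10⁻⁴ m²)(306 s) = 24.41 J.
Photons incident: 24.41 / 6.387×10⁻¹⁹ = 3.822×10¹⁹, i.e. 3.822×10¹⁹/6.022×10²³ = 6.347×10⁻⁵ mol.
Fraction absorbed: 1 − 17.0/100 = 0.8300.
Photons absorbed: 0.8300 × 6.347×10⁻⁵ = 5.268×10⁻⁵ mol.
Product: Φ × n_abs = 0.393 × 5.268×10⁻⁵ = 2.070×10⁻⁵ mol.
As a count: 2.070×10⁻⁵ × 6.022×10²³ = 1.25×10¹⁹.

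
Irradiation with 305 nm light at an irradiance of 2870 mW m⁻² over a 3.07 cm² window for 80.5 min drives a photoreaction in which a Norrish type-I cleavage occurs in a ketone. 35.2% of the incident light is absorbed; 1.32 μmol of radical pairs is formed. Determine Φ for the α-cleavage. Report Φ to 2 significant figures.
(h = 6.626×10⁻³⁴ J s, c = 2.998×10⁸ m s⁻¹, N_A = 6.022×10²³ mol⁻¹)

Product: 1.32 μmol = 1.32×10⁻⁶ mol.
Photon energy at 305 nm: hc/λ = (6.626×10⁻³⁴)(2.998×10⁸)/(305×10⁻⁹) = 6.513×10⁻¹⁹ J.
Energy delivered: (2870 mW m⁻²)(3.07×10⁻⁴ m²)(4830 s) = 4.256 J.
Photons incident: 4.256 / 6.513×10⁻¹⁹ = 6.535×10¹⁸, i.e. 6.535×10¹⁸/6.022×10²³ = 1.085×10⁻⁵ mol.
Photons absorbed: 0.352 × 1.085×10⁻⁵ = 3.819×10⁻⁶ mol.
Φ = 1.32×10⁻⁶ mol / 3.819×10⁻⁶ mol photons = 0.35.

Φ = 0.35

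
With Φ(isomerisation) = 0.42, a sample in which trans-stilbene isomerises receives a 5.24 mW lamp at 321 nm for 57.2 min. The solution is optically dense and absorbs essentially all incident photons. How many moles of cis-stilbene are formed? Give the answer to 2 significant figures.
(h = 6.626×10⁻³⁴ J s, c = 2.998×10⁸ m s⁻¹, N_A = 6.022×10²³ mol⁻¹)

2.0×10⁻⁵ mol

Photon energy at 321 nm: hc/λ = (6.626×10⁻³⁴)(2.998×10⁸)/(321×10⁻⁹) = 6.188×10⁻¹⁹ J.
Energy delivered: (5.24 mW)(3432 s) = 17.98 J.
Photons incident: 17.98 / 6.188×10⁻¹⁹ = 2.906×10¹⁹, i.e. 2.906×10¹⁹/6.022×10²³ = 4.826×10⁻⁵ mol.
Product: Φ × n_abs = 0.42 × 4.826×10⁻⁵ = 2.027×10⁻⁵ mol.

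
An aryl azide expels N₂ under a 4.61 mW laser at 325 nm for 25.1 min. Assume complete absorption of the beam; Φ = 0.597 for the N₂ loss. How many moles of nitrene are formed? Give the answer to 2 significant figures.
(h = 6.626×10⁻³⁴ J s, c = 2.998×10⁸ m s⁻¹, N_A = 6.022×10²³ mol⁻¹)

Photon energy at 325 nm: hc/λ = (6.626×10⁻³⁴)(2.998×10⁸)/(325×10⁻⁹) = 6.112×10⁻¹⁹ J.
Energy delivered: (4.61 mW)(1506 s) = 6.943 J.
Photons incident: 6.943 / 6.112×10⁻¹⁹ = 1.136×10¹⁹, i.e. 1.136×10¹⁹/6.022×10²³ = 1.886×10⁻⁵ mol.
Product: Φ × n_abs = 0.597 × 1.886×10⁻⁵ = 1.126×10⁻⁵ mol.

1.1×10⁻⁵ mol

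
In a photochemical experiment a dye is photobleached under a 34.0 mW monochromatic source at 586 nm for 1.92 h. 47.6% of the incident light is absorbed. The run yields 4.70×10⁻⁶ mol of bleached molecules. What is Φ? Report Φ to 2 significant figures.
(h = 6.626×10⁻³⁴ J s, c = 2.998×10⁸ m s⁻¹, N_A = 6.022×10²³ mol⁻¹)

Photon energy at 586 nm: hc/λ = (6.626×10⁻³⁴)(2.998×10⁸)/(586×10⁻⁹) = 3.390×10⁻¹⁹ J.
Energy delivered: (34.0 mW)(6912 s) = 235.0 J.
Photons incident: 235.0 / 3.390×10⁻¹⁹ = 6.932×10²⁰, i.e. 6.932×10²⁰/6.022×10²³ = 0.001151 mol.
Photons absorbed: 0.476 × 0.001151 = 5.479×10⁻⁴ mol.
Φ = 4.70×10⁻⁶ mol / 5.479×10⁻⁴ mol photons = 0.0086.

Φ = 0.0086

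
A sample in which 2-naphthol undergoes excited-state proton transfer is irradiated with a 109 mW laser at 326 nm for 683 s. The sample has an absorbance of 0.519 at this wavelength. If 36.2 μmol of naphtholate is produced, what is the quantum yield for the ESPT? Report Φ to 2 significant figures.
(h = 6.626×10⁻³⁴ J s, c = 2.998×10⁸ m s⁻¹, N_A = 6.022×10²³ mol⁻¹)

Φ = 0.26

Product: 36.2 μmol = 3.62×10⁻⁵ mol.
Photon energy at 326 nm: hc/λ = (6.626×10⁻³⁴)(2.998×10⁸)/(326×10⁻⁹) = 6.093×10⁻¹⁹ J.
Energy delivered: (109 mW)(683 s) = 74.45 J.
Photons incident: 74.45 / 6.093×10⁻¹⁹ = 1.222×10²⁰, i.e. 1.222×10²⁰/6.022×10²³ = 2.029×10⁻⁴ mol.
Fraction absorbed: 1 − 10^(−0.519) = 0.6973.
Photons absorbed: 0.6973 × 2.029×10⁻⁴ = 1.415×10⁻⁴ mol.
Φ = 3.62×10⁻⁵ mol / 1.415×10⁻⁴ mol photons = 0.26.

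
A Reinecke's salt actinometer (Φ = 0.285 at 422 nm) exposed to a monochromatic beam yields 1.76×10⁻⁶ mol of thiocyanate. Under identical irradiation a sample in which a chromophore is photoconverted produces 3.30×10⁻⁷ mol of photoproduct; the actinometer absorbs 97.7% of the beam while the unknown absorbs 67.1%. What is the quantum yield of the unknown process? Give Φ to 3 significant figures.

Φ = 0.0778

Photons absorbed by the actinometer: 1.76×10⁻⁶ / 0.285 = 6.175×10⁻⁶ mol.
Incident flux: 6.175×10⁻⁶ / 0.977 = 6.320×10⁻⁶ einstein.
Absorbed by unknown: 0.671 × 6.320×10⁻⁶ = 4.241×10⁻⁶ mol.
Φ(unknown) = 3.30×10⁻⁷ / 4.241×10⁻⁶ = 0.0778.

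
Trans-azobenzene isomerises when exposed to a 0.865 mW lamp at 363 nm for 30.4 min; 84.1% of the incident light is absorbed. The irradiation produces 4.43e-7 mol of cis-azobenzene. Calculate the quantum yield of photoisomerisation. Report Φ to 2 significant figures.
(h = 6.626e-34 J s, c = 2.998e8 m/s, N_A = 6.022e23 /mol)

Photon energy at 363 nm: hc/λ = (6.626e-34)(2.998e8)/(363e-9) = 5.472e-19 J.
Energy delivered: (0.865 mW)(1824 s) = 1.578 J.
Photons incident: 1.578 / 5.472e-19 = 2.884e18, i.e. 2.884e18/6.022e23 = 4.789e-6 mol.
Photons absorbed: 0.841 × 4.789e-6 = 4.028e-6 mol.
Φ = 4.43e-7 mol / 4.028e-6 mol photons = 0.11.

Φ = 0.11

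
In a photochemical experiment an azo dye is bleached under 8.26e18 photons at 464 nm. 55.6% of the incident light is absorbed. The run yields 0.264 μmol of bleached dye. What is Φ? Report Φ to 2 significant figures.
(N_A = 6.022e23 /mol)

Product: 0.264 μmol = 2.64e-7 mol.
Moles of photons: 8.26e18 / 6.022e23 = 1.372e-5 mol.
Photons absorbed: 0.556 × 1.372e-5 = 7.628e-6 mol.
Φ = 2.64e-7 mol / 7.628e-6 mol photons = 0.035.

Φ = 0.035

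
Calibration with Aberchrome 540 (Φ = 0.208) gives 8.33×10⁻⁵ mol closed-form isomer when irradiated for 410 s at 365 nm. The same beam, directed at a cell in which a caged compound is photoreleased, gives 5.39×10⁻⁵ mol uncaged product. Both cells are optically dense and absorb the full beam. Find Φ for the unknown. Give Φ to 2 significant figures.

Photons absorbed by the actinometer: 8.33×10⁻⁵ / 0.208 = 4.005×10⁻⁴ mol.
Φ(unknown) = 5.39×10⁻⁵ / 4.005×10⁻⁴ = 0.13.

Φ = 0.13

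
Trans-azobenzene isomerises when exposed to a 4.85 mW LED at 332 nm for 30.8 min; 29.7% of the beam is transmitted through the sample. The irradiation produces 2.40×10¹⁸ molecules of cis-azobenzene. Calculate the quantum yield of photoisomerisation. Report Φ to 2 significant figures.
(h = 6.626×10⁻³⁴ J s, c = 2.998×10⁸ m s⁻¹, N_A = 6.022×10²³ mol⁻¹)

Product: 2.40×10¹⁸ / 6.022×10²³ = 3.985×10⁻⁶ mol.
Photon energy at 332 nm: hc/λ = (6.626×10⁻³⁴)(2.998×10⁸)/(332×10⁻⁹) = 5.983×10⁻¹⁹ J.
Energy delivered: (4.85 mW)(1848 s) = 8.963 J.
Photons incident: 8.963 / 5.983×10⁻¹⁹ = 1.498×10¹⁹, i.e. 1.498×10¹⁹/6.022×10²³ = 2.488×10⁻⁵ mol.
Fraction absorbed: 1 − 29.7/100 = 0.7030.
Photons absorbed: 0.7030 × 2.488×10⁻⁵ = 1.749×10⁻⁵ mol.
Φ = 3.985×10⁻⁶ mol / 1.749×10⁻⁵ mol photons = 0.23.

Φ = 0.23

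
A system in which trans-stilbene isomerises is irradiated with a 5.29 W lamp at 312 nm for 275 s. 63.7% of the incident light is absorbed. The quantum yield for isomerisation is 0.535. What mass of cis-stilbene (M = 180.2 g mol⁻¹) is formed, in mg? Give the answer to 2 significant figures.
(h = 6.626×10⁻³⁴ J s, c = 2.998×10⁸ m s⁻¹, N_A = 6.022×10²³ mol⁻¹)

230 mg

Photon energy at 312 nm: hc/λ = (6.626×10⁻³⁴)(2.998×10⁸)/(312×10⁻⁹) = 6.367×10⁻¹⁹ J.
Energy delivered: (5.29 W)(275 s) = 1455 J.
Photons incident: 1455 / 6.367×10⁻¹⁹ = 2.285×10²¹, i.e. 2.285×10²¹/6.022×10²³ = 0.003794 mol.
Photons absorbed: 0.637 × 0.003794 = 0.002417 mol.
Product: Φ × n_abs = 0.535 × 0.002417 = 0.001293 mol.
Mass: 0.001293 × 180.2 = 0.2330 g = 230 mg.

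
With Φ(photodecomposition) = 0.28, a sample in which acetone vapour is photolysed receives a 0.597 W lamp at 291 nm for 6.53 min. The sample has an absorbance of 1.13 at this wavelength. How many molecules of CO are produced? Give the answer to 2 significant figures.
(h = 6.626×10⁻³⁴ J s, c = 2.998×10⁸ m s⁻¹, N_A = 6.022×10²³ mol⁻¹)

Photon energy at 291 nm: hc/λ = (6.626×10⁻³⁴)(2.998×10⁸)/(291×10⁻⁹) = 6.826×10⁻¹⁹ J.
Energy delivered: (0.597 W)(391.8 s) = 233.9 J.
Photons incident: 233.9 / 6.826×10⁻¹⁹ = 3.427×10²⁰, i.e. 3.427×10²⁰/6.022×10²³ = 5.691×10⁻⁴ mol.
Fraction absorbed: 1 − 10^(−1.13) = 0.9259.
Photons absorbed: 0.9259 × 5.691×10⁻⁴ = 5.269×10⁻⁴ mol.
Product: Φ × n_abs = 0.28 × 5.269×10⁻⁴ = 1.475×10⁻⁴ mol.
As a count: 1.475×10⁻⁴ × 6.022×10²³ = 8.9×10¹⁹.

8.9×10¹⁹ molecules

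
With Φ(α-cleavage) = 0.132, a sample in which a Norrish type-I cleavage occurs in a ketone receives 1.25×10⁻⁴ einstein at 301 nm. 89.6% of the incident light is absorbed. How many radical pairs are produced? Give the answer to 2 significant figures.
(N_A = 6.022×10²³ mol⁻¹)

Photons absorbed: 0.896 × 1.25×10⁻⁴ = 1.120×10⁻⁴ mol.
Product: Φ × n_abs = 0.132 × 1.120×10⁻⁴ = 1.478×10⁻⁵ mol.
As a count: 1.478×10⁻⁵ × 6.022×10²³ = 8.9×10¹⁸.

8.9×10¹⁸ radical pairs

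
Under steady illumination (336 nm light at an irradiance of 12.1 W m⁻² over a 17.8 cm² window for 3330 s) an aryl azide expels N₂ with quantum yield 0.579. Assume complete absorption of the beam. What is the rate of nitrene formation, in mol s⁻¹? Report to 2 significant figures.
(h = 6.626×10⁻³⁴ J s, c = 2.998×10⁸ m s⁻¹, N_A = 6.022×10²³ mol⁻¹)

Photon energy at 336 nm: hc/λ = (6.626×10⁻³⁴)(2.998×10⁸)/(336×10⁻⁹) = 5.912×10⁻¹⁹ J.
Energy delivered: (12.1 W m⁻²)(17.8×10⁻⁴ m²)(3330 s) = 71.72 J.
Photons incident: 71.72 / 5.912×10⁻¹⁹ = 1.213×10²⁰, i.e. 1.213×10²⁰/6.022×10²³ = 2.014×10⁻⁴ mol.
Product formed: 0.579 × 2.014×10⁻⁴ = 1.166×10⁻⁴ mol.
Rate: 1.166×10⁻⁴ / 3330 s = 3.5×10⁻⁸ mol s⁻¹.

3.5×10⁻⁸ mol s⁻¹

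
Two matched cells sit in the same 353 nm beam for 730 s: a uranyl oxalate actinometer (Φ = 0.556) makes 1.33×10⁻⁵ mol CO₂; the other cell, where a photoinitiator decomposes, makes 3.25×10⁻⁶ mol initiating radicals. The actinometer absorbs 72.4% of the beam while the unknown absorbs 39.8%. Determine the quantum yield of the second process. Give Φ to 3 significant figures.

Photons absorbed by the actinometer: 1.33×10⁻⁵ / 0.556 = 2.392×10⁻⁵ mol.
Incident flux: 2.392×10⁻⁵ / 0.724 = 3.304×10⁻⁵ einstein.
Absorbed by unknown: 0.398 × 3.304×10⁻⁵ = 1.315×10⁻⁵ mol.
Φ(unknown) = 3.25×10⁻⁶ / 1.315×10⁻⁵ = 0.247.

Φ = 0.247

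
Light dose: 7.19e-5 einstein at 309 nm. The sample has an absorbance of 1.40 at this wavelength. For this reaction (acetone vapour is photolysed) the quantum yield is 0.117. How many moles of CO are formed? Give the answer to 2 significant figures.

Fraction absorbed: 1 − 10^(−1.40) = 0.9602.
Photons absorbed: 0.9602 × 7.19e-5 = 6.904e-5 mol.
Product: Φ × n_abs = 0.117 × 6.904e-5 = 8.078e-6 mol.

8.1e-6 mol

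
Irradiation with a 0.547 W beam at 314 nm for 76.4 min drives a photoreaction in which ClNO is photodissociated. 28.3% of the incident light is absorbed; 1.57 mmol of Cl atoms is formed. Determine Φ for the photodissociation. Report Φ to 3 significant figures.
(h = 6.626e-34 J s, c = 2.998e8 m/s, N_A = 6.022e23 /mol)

Φ = 0.843

Product: 1.57 mmol = 0.00157 mol.
Photon energy at 314 nm: hc/λ = (6.626e-34)(2.998e8)/(314e-9) = 6.326e-19 J.
Energy delivered: (0.547 W)(4584 s) = 2507 J.
Photons incident: 2507 / 6.326e-19 = 3.963e21, i.e. 3.963e21/6.022e23 = 0.006581 mol.
Photons absorbed: 0.283 × 0.006581 = 0.001862 mol.
Φ = 0.00157 mol / 0.001862 mol photons = 0.843.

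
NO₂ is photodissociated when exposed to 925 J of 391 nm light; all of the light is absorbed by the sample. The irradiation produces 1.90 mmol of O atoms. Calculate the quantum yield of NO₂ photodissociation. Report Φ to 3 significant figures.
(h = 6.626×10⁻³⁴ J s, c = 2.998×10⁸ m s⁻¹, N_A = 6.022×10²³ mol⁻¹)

Product: 1.90 mmol = 0.00190 mol.
Photon energy at 391 nm: hc/λ = (6.626×10⁻³⁴)(2.998×10⁸)/(391×10⁻⁹) = 5.080×10⁻¹⁹ J.
Photons incident: 925 / 5.080×10⁻¹⁹ = 1.821×10²¹, i.e. 1.821×10²¹/6.022×10²³ = 0.003024 mol.
Φ = 0.00190 mol / 0.003024 mol photons = 0.628.

Φ = 0.628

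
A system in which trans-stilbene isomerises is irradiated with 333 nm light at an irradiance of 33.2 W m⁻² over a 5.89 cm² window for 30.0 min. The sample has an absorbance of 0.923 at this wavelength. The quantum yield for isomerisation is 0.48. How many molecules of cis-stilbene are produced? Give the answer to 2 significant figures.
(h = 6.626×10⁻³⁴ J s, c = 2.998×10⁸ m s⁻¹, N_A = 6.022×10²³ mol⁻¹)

2.5×10¹⁹ molecules

Photon energy at 333 nm: hc/λ = (6.626×10⁻³⁴)(2.998×10⁸)/(333×10⁻⁹) = 5.965×10⁻¹⁹ J.
Energy delivered: (33.2 W m⁻²)(5.89×10⁻⁴ m²)(1800 s) = 35.20 J.
Photons incident: 35.20 / 5.965×10⁻¹⁹ = 5.901×10¹⁹, i.e. 5.901×10¹⁹/6.022×10²³ = 9.799×10⁻⁵ mol.
Fraction absorbed: 1 − 10^(−0.923) = 0.8806.
Photons absorbed: 0.8806 × 9.799×10⁻⁵ = 8.629×10⁻⁵ mol.
Product: Φ × n_abs = 0.48 × 8.629×10⁻⁵ = 4.142×10⁻⁵ mol.
As a count: 4.142×10⁻⁵ × 6.022×10²³ = 2.5×10¹⁹.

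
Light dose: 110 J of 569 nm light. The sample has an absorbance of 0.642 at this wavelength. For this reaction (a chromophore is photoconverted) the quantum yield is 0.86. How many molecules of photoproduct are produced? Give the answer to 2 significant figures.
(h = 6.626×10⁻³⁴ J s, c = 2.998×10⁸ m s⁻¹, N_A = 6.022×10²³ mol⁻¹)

2.1×10²⁰ molecules

Photon energy at 569 nm: hc/λ = (6.626×10⁻³⁴)(2.998×10⁸)/(569×10⁻⁹) = 3.491×10⁻¹⁹ J.
Photons incident: 110 / 3.491×10⁻¹⁹ = 3.151×10²⁰, i.e. 3.151×10²⁰/6.022×10²³ = 5.232×10⁻⁴ mol.
Fraction absorbed: 1 − 10^(−0.642) = 0.7720.
Photons absorbed: 0.7720 × 5.232×10⁻⁴ = 4.039×10⁻⁴ mol.
Product: Φ × n_abs = 0.86 × 4.039×10⁻⁴ = 3.474×10⁻⁴ mol.
As a count: 3.474×10⁻⁴ × 6.022×10²³ = 2.1×10²⁰.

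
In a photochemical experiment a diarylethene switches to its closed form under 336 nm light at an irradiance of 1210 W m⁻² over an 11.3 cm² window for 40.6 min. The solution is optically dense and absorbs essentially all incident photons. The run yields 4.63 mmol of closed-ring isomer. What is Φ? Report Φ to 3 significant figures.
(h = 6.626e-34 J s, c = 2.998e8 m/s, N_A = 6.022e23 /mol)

Product: 4.63 mmol = 0.00463 mol.
Photon energy at 336 nm: hc/λ = (6.626e-34)(2.998e8)/(336e-9) = 5.912e-19 J.
Energy delivered: (1210 W m⁻²)(11.3e-4 m²)(2436 s) = 3331 J.
Photons incident: 3331 / 5.912e-19 = 5.634e21, i.e. 5.634e21/6.022e23 = 0.009356 mol.
Φ = 0.00463 mol / 0.009356 mol photons = 0.495.

Φ = 0.495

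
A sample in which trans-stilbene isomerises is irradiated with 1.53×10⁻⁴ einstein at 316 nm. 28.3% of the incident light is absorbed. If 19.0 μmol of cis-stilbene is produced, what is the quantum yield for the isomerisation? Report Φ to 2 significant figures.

Φ = 0.44

Product: 19.0 μmol = 1.90×10⁻⁵ mol.
Photons absorbed: 0.283 × 1.53×10⁻⁴ = 4.330×10⁻⁵ mol.
Φ = 1.90×10⁻⁵ mol / 4.330×10⁻⁵ mol photons = 0.44.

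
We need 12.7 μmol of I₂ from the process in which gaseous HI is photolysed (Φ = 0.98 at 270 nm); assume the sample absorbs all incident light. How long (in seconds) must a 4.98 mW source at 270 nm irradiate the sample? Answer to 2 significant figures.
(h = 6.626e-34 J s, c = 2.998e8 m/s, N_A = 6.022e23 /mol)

t ≈ 1200 s

Product: 12.7 μmol = 1.27e-5 mol.
Photons that must be absorbed: 1.27e-5 / 0.98 = 1.296e-5 mol.
Photon energy: hc/λ = 7.357e-19 J; per mole, 4.430e5 J mol⁻¹.
Energy required: 1.296e-5 × 4.430e5 = 5.741 J.
Time: 5.741 J / 0.00498 W = 1200 s.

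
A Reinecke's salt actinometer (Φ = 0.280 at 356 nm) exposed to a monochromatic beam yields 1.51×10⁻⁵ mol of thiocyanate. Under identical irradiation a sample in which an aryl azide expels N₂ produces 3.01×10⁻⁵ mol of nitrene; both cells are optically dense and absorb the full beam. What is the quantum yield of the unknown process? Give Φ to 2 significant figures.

Φ = 0.56

Photons absorbed by the actinometer: 1.51×10⁻⁵ / 0.280 = 5.393×10⁻⁵ mol.
Φ(unknown) = 3.01×10⁻⁵ / 5.393×10⁻⁵ = 0.56.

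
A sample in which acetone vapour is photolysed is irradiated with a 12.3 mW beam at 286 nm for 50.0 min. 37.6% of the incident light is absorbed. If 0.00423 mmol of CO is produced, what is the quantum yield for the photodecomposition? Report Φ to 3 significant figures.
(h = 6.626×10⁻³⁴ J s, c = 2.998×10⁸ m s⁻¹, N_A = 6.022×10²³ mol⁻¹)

Product: 0.00423 mmol = 4.23×10⁻⁶ mol.
Photon energy at 286 nm: hc/λ = (6.626×10⁻³⁴)(2.998×10⁸)/(286×10⁻⁹) = 6.946×10⁻¹⁹ J.
Energy delivered: (12.3 mW)(3000 s) = 36.90 J.
Photons incident: 36.90 / 6.946×10⁻¹⁹ = 5.312×10¹⁹, i.e. 5.312×10¹⁹/6.022×10²³ = 8.821×10⁻⁵ mol.
Photons absorbed: 0.376 × 8.821×10⁻⁵ = 3.317×10⁻⁵ mol.
Φ = 4.23×10⁻⁶ mol / 3.317×10⁻⁵ mol photons = 0.128.

Φ = 0.128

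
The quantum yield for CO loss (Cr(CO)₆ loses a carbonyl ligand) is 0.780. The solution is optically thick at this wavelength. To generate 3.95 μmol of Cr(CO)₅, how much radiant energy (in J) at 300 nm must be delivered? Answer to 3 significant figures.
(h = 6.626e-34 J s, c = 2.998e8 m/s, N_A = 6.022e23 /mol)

2.02 J

Product: 3.95 μmol = 3.95e-6 mol.
Photons that must be absorbed: 3.95e-6 / 0.780 = 5.064e-6 mol.
Photon energy: hc/λ = 6.622e-19 J; per mole, 3.988e5 J mol⁻¹.
Energy required: 5.064e-6 × 3.988e5 = 2.02 J.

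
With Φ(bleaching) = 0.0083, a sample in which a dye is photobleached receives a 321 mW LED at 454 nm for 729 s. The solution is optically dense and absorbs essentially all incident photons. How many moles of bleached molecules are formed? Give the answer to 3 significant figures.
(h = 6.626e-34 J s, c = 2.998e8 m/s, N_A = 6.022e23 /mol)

Photon energy at 454 nm: hc/λ = (6.626e-34)(2.998e8)/(454e-9) = 4.375e-19 J.
Energy delivered: (321 mW)(729 s) = 234.0 J.
Photons incident: 234.0 / 4.375e-19 = 5.349e20, i.e. 5.349e20/6.022e23 = 8.882e-4 mol.
Product: Φ × n_abs = 0.0083 × 8.882e-4 = 7.372e-6 mol.

7.37e-6 mol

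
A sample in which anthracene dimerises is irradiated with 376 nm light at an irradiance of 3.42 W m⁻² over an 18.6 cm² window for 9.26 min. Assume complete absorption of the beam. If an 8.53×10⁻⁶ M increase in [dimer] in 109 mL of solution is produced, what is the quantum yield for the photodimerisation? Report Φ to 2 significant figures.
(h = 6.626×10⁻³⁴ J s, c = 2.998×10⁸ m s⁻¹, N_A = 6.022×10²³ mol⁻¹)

Product: (8.53×10⁻⁶ M)(0.109 L) = 9.298×10⁻⁷ mol.
Photon energy at 376 nm: hc/λ = (6.626×10⁻³⁴)(2.998×10⁸)/(376×10⁻⁹) = 5.283×10⁻¹⁹ J.
Energy delivered: (3.42 W m⁻²)(18.6×10⁻⁴ m²)(555.6 s) = 3.534 J.
Photons incident: 3.534 / 5.283×10⁻¹⁹ = 6.689×10¹⁸, i.e. 6.689×10¹⁸/6.022×10²³ = 1.111×10⁻⁵ mol.
Φ = 9.298×10⁻⁷ mol / 1.111×10⁻⁵ mol photons = 0.084.

Φ = 0.084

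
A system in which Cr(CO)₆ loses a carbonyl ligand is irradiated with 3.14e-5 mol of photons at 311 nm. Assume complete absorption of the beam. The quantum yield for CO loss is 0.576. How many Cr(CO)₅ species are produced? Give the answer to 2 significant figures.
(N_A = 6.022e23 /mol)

Product: Φ × n_abs = 0.576 × 3.14e-5 = 1.809e-5 mol.
As a count: 1.809e-5 × 6.022e23 = 1.1e19.

1.1e19 species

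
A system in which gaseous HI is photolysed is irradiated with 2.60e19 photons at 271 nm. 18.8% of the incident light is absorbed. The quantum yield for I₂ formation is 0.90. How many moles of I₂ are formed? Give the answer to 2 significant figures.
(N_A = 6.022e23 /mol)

7.3e-6 mol

Moles of photons: 2.60e19 / 6.022e23 = 4.318e-5 mol.
Photons absorbed: 0.188 × 4.318e-5 = 8.118e-6 mol.
Product: Φ × n_abs = 0.90 × 8.118e-6 = 7.306e-6 mol.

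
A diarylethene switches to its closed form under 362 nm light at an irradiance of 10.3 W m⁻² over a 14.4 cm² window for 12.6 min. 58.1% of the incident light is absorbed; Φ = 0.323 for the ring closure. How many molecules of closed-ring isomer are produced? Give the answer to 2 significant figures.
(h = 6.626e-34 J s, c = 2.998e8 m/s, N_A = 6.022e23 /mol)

3.8e18 molecules

Photon energy at 362 nm: hc/λ = (6.626e-34)(2.998e8)/(362e-9) = 5.487e-19 J.
Energy delivered: (10.3 W m⁻²)(14.4e-4 m²)(756 s) = 11.21 J.
Photons incident: 11.21 / 5.487e-19 = 2.043e19, i.e. 2.043e19/6.022e23 = 3.393e-5 mol.
Photons absorbed: 0.581 × 3.393e-5 = 1.971e-5 mol.
Product: Φ × n_abs = 0.323 × 1.971e-5 = 6.366e-6 mol.
As a count: 6.366e-6 × 6.022e23 = 3.8e18.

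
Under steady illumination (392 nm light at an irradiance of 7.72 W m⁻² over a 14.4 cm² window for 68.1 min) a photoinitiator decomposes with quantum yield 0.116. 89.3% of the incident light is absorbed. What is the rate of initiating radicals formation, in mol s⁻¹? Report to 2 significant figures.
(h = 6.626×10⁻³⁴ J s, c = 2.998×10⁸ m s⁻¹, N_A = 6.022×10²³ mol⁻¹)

Photon energy at 392 nm: hc/λ = (6.626×10⁻³⁴)(2.998×10⁸)/(392×10⁻⁹) = 5.068×10⁻¹⁹ J.
Energy delivered: (7.72 W m⁻²)(14.4×10⁻⁴ m²)(4086 s) = 45.42 J.
Photons incident: 45.42 / 5.068×10⁻¹⁹ = 8.962×10¹⁹, i.e. 8.962×10¹⁹/6.022×10²³ = 1.488×10⁻⁴ mol.
Photons absorbed: 0.893 × 1.488×10⁻⁴ = 1.329×10⁻⁴ mol.
Product formed: 0.116 × 1.329×10⁻⁴ = 1.542×10⁻⁵ mol.
Rate: 1.542×10⁻⁵ / 4086 s = 3.8×10⁻⁹ mol s⁻¹.

3.8×10⁻⁹ mol s⁻¹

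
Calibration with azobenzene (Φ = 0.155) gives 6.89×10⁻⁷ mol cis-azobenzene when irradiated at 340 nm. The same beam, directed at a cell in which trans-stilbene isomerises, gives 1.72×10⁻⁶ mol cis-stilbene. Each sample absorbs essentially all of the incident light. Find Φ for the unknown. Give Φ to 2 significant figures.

Photons absorbed by the actinometer: 6.89×10⁻⁷ / 0.155 = 4.445×10⁻⁶ mol.
Φ(unknown) = 1.72×10⁻⁶ / 4.445×10⁻⁶ = 0.39.

Φ = 0.39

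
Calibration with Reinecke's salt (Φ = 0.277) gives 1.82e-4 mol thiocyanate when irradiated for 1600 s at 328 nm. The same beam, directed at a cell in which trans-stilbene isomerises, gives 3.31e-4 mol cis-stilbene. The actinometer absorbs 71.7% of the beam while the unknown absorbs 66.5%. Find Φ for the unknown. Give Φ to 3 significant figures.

Photons absorbed by the actinometer: 1.82e-4 / 0.277 = 6.570e-4 mol.
Incident flux: 6.570e-4 / 0.717 = 9.163e-4 einstein.
Absorbed by unknown: 0.665 × 9.163e-4 = 6.093e-4 mol.
Φ(unknown) = 3.31e-4 / 6.093e-4 = 0.543.

Φ = 0.543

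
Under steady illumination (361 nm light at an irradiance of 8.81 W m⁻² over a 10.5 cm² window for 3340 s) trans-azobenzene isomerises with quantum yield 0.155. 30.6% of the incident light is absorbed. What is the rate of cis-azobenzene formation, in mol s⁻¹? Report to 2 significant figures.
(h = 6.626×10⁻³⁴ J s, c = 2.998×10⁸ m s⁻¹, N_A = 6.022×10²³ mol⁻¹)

Photon energy at 361 nm: hc/λ = (6.626×10⁻³⁴)(2.998×10⁸)/(361×10⁻⁹) = 5.503×10⁻¹⁹ J.
Energy delivered: (8.81 W m⁻²)(10.5×10⁻⁴ m²)(3340 s) = 30.90 J.
Photons incident: 30.90 / 5.503×10⁻¹⁹ = 5.615×10¹⁹, i.e. 5.615×10¹⁹/6.022×10²³ = 9.324×10⁻⁵ mol.
Photons absorbed: 0.306 × 9.324×10⁻⁵ = 2.853×10⁻⁵ mol.
Product formed: 0.155 × 2.853×10⁻⁵ = 4.422×10⁻⁶ mol.
Rate: 4.422×10⁻⁶ / 3340 s = 1.3×10⁻⁹ mol s⁻¹.

1.3×10⁻⁹ mol s⁻¹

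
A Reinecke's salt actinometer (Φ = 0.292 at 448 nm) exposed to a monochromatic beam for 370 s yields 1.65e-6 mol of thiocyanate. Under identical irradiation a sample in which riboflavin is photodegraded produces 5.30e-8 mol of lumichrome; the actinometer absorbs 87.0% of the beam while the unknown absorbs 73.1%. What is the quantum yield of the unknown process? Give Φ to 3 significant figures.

Φ = 0.0112

Photons absorbed by the actinometer: 1.65e-6 / 0.292 = 5.651e-6 mol.
Incident flux: 5.651e-6 / 0.870 = 6.495e-6 einstein.
Absorbed by unknown: 0.731 × 6.495e-6 = 4.748e-6 mol.
Φ(unknown) = 5.30e-8 / 4.748e-6 = 0.0112.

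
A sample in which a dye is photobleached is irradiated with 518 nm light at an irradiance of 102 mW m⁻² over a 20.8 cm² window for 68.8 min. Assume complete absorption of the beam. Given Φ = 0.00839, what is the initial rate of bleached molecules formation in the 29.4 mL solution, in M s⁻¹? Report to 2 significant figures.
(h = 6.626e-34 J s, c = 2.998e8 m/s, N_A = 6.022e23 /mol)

Photon energy at 518 nm: hc/λ = (6.626e-34)(2.998e8)/(518e-9) = 3.835e-19 J.
Energy delivered: (102 mW m⁻²)(20.8e-4 m²)(4128 s) = 0.8758 J.
Photons incident: 0.8758 / 3.835e-19 = 2.284e18, i.e. 2.284e18/6.022e23 = 3.793e-6 mol.
Product formed: 0.00839 × 3.793e-6 = 3.182e-8 mol.
Rate: 3.182e-8 mol / (4128 s × 0.0294 L) = 2.6e-10 M s⁻¹.

2.6e-10 M s⁻¹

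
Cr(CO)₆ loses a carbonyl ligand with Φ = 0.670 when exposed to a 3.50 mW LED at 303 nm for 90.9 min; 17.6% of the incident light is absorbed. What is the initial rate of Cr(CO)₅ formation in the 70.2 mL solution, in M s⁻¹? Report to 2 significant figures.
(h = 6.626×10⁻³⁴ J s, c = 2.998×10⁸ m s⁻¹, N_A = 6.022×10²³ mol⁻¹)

Photon energy at 303 nm: hc/λ = (6.626×10⁻³⁴)(2.998×10⁸)/(303×10⁻⁹) = 6.556×10⁻¹⁹ J.
Energy delivered: (3.50 mW)(5454 s) = 19.09 J.
Photons incident: 19.09 / 6.556×10⁻¹⁹ = 2.912×10¹⁹, i.e. 2.912×10¹⁹/6.022×10²³ = 4.836×10⁻⁵ mol.
Photons absorbed: 0.176 × 4.836×10⁻⁵ = 8.511×10⁻⁶ mol.
Product formed: 0.670 × 8.511×10⁻⁶ = 5.702×10⁻⁶ mol.
Rate: 5.702×10⁻⁶ mol / (5454 s × 0.0702 L) = 1.5×10⁻⁸ M s⁻¹.

1.5×10⁻⁸ M s⁻¹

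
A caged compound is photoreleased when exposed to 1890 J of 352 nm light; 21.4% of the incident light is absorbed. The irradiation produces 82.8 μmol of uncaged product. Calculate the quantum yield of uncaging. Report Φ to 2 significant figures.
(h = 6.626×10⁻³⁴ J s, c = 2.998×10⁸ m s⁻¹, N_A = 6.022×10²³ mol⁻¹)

Product: 82.8 μmol = 8.28×10⁻⁵ mol.
Photon energy at 352 nm: hc/λ = (6.626×10⁻³⁴)(2.998×10⁸)/(352×10⁻⁹) = 5.643×10⁻¹⁹ J.
Photons incident: 1890 / 5.643×10⁻¹⁹ = 3.349×10²¹, i.e. 3.349×10²¹/6.022×10²³ = 0.005561 mol.
Photons absorbed: 0.214 × 0.005561 = 0.001190 mol.
Φ = 8.28×10⁻⁵ mol / 0.001190 mol photons = 0.070.

Φ = 0.070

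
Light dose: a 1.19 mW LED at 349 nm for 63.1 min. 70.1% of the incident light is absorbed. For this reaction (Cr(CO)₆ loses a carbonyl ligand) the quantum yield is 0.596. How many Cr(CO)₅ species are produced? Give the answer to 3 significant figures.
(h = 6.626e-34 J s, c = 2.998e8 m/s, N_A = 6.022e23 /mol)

3.31e18 species

Photon energy at 349 nm: hc/λ = (6.626e-34)(2.998e8)/(349e-9) = 5.692e-19 J.
Energy delivered: (1.19 mW)(3786 s) = 4.505 J.
Photons incident: 4.505 / 5.692e-19 = 7.915e18, i.e. 7.915e18/6.022e23 = 1.314e-5 mol.
Photons absorbed: 0.701 × 1.314e-5 = 9.211e-6 mol.
Product: Φ × n_abs = 0.596 × 9.211e-6 = 5.490e-6 mol.
As a count: 5.490e-6 × 6.022e23 = 3.31e18.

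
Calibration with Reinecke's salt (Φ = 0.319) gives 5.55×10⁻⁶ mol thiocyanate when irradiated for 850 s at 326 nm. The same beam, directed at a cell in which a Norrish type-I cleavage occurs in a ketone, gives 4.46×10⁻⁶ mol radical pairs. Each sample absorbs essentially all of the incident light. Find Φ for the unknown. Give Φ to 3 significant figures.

Φ = 0.256

Photons absorbed by the actinometer: 5.55×10⁻⁶ / 0.319 = 1.740×10⁻⁵ mol.
Φ(unknown) = 4.46×10⁻⁶ / 1.740×10⁻⁵ = 0.256.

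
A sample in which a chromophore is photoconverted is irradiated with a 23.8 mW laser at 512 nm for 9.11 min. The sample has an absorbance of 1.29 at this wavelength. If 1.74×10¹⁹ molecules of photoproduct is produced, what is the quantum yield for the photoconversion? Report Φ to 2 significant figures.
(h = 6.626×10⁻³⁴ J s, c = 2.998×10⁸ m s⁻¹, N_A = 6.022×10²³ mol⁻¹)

Φ = 0.55

Product: 1.74×10¹⁹ / 6.022×10²³ = 2.889×10⁻⁵ mol.
Photon energy at 512 nm: hc/λ = (6.626×10⁻³⁴)(2.998×10⁸)/(512×10⁻⁹) = 3.880×10⁻¹⁹ J.
Energy delivered: (23.8 mW)(546.6 s) = 13.01 J.
Photons incident: 13.01 / 3.880×10⁻¹⁹ = 3.353×10¹⁹, i.e. 3.353×10¹⁹/6.022×10²³ = 5.568×10⁻⁵ mol.
Fraction absorbed: 1 − 10^(−1.29) = 0.9487.
Photons absorbed: 0.9487 × 5.568×10⁻⁵ = 5.282×10⁻⁵ mol.
Φ = 2.889×10⁻⁵ mol / 5.282×10⁻⁵ mol photons = 0.55.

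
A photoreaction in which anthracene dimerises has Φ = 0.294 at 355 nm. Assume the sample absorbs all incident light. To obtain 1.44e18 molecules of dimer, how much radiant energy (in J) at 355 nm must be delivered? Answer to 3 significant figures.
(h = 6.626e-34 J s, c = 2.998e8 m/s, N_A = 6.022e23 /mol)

2.74 J

Product: 1.44e18 / 6.022e23 = 2.391e-6 mol.
Photons that must be absorbed: 2.391e-6 / 0.294 = 8.133e-6 mol.
Photon energy: hc/λ = 5.596e-19 J; per mole, 3.370e5 J mol⁻¹.
Energy required: 8.133e-6 × 3.370e5 = 2.74 J.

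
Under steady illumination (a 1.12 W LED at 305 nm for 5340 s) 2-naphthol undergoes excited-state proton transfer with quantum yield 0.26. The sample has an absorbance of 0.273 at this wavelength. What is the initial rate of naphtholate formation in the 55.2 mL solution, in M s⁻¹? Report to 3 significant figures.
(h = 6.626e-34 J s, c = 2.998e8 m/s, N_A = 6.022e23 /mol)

6.28e-6 M s⁻¹

Photon energy at 305 nm: hc/λ = (6.626e-34)(2.998e8)/(305e-9) = 6.513e-19 J.
Energy delivered: (1.12 W)(5340 s) = 5981 J.
Photons incident: 5981 / 6.513e-19 = 9.183e21, i.e. 9.183e21/6.022e23 = 0.01525 mol.
Fraction absorbed: 1 − 10^(−0.273) = 0.4667.
Photons absorbed: 0.4667 × 0.01525 = 0.007117 mol.
Product formed: 0.26 × 0.007117 = 0.001850 mol.
Rate: 0.001850 mol / (5340 s × 0.0552 L) = 6.28e-6 M s⁻¹.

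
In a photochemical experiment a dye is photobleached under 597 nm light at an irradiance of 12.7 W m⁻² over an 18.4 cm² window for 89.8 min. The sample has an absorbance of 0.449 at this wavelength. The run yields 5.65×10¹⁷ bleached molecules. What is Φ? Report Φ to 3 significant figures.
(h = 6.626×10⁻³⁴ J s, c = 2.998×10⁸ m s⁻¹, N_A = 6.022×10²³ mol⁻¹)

Φ = 0.00232

Product: 5.65×10¹⁷ / 6.022×10²³ = 9.382×10⁻⁷ mol.
Photon energy at 597 nm: hc/λ = (6.626×10⁻³⁴)(2.998×10⁸)/(597×10⁻⁹) = 3.327×10⁻¹⁹ J.
Energy delivered: (12.7 W m⁻²)(18.4×10⁻⁴ m²)(5388 s) = 125.9 J.
Photons incident: 125.9 / 3.327×10⁻¹⁹ = 3.784×10²⁰, i.e. 3.784×10²⁰/6.022×10²³ = 6.284×10⁻⁴ mol.
Fraction absorbed: 1 − 10^(−0.449) = 0.6444.
Photons absorbed: 0.6444 × 6.284×10⁻⁴ = 4.049×10⁻⁴ mol.
Φ = 9.382×10⁻⁷ mol / 4.049×10⁻⁴ mol photons = 0.00232.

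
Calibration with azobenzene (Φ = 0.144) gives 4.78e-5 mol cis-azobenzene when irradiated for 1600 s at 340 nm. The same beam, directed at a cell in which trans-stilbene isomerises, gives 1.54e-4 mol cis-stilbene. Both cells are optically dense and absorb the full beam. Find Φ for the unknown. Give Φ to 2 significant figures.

Photons absorbed by the actinometer: 4.78e-5 / 0.144 = 3.319e-4 mol.
Φ(unknown) = 1.54e-4 / 3.319e-4 = 0.46.

Φ = 0.46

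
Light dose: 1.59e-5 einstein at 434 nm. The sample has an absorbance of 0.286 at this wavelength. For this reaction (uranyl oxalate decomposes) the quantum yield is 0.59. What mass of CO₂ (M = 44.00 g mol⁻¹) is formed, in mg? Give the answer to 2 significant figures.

0.20 mg

Fraction absorbed: 1 − 10^(−0.286) = 0.4824.
Photons absorbed: 0.4824 × 1.59e-5 = 7.670e-6 mol.
Product: Φ × n_abs = 0.59 × 7.670e-6 = 4.525e-6 mol.
Mass: 4.525e-6 × 44.00 = 1.991e-4 g = 0.20 mg.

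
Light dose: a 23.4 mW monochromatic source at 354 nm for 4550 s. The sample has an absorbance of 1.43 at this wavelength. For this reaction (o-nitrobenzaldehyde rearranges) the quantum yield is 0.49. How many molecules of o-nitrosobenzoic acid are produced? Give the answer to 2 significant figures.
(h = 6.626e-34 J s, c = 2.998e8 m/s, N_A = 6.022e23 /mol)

Photon energy at 354 nm: hc/λ = (6.626e-34)(2.998e8)/(354e-9) = 5.612e-19 J.
Energy delivered: (23.4 mW)(4550 s) = 106.5 J.
Photons incident: 106.5 / 5.612e-19 = 1.898e20, i.e. 1.898e20/6.022e23 = 3.152e-4 mol.
Fraction absorbed: 1 − 10^(−1.43) = 0.9628.
Photons absorbed: 0.9628 × 3.152e-4 = 3.035e-4 mol.
Product: Φ × n_abs = 0.49 × 3.035e-4 = 1.487e-4 mol.
As a count: 1.487e-4 × 6.022e23 = 9.0e19.

9.0e19 molecules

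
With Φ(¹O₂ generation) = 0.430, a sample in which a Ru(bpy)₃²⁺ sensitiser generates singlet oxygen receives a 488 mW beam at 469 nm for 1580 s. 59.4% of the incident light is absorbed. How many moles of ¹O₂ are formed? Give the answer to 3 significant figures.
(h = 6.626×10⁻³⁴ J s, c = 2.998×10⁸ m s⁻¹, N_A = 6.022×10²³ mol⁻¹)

7.72×10⁻⁴ mol

Photon energy at 469 nm: hc/λ = (6.626×10⁻³⁴)(2.998×10⁸)/(469×10⁻⁹) = 4.236×10⁻¹⁹ J.
Energy delivered: (488 mW)(1580 s) = 771.0 J.
Photons incident: 771.0 / 4.236×10⁻¹⁹ = 1.820×10²¹, i.e. 1.820×10²¹/6.022×10²³ = 0.003022 mol.
Photons absorbed: 0.594 × 0.003022 = 0.001795 mol.
Product: Φ × n_abs = 0.430 × 0.001795 = 7.718×10⁻⁴ mol.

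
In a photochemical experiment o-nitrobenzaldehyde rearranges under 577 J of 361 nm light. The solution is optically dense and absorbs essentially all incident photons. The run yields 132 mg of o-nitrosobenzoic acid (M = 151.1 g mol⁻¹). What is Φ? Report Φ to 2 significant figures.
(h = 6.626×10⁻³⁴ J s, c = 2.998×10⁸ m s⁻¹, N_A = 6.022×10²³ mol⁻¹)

Φ = 0.50

Product: 132 mg / 151.1 g mol⁻¹ = 8.736×10⁻⁴ mol.
Photon energy at 361 nm: hc/λ = (6.626×10⁻³⁴)(2.998×10⁸)/(361×10⁻⁹) = 5.503×10⁻¹⁹ J.
Photons incident: 577 / 5.503×10⁻¹⁹ = 1.049×10²¹, i.e. 1.049×10²¹/6.022×10²³ = 0.001742 mol.
Φ = 8.736×10⁻⁴ mol / 0.001742 mol photons = 0.50.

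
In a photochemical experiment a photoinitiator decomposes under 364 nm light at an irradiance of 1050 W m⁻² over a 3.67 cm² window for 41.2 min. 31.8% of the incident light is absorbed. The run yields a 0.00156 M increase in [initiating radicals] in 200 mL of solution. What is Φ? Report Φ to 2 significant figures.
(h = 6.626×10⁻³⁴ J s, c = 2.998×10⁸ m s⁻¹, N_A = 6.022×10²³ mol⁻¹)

Φ = 0.34

Product: (0.00156 M)(0.2 L) = 3.120×10⁻⁴ mol.
Photon energy at 364 nm: hc/λ = (6.626×10⁻³⁴)(2.998×10⁸)/(364×10⁻⁹) = 5.457×10⁻¹⁹ J.
Energy delivered: (1050 W m⁻²)(3.67×10⁻⁴ m²)(2472 s) = 952.6 J.
Photons incident: 952.6 / 5.457×10⁻¹⁹ = 1.746×10²¹, i.e. 1.746×10²¹/6.022×10²³ = 0.002899 mol.
Photons absorbed: 0.318 × 0.002899 = 9.219×10⁻⁴ mol.
Φ = 3.120×10⁻⁴ mol / 9.219×10⁻⁴ mol photons = 0.34.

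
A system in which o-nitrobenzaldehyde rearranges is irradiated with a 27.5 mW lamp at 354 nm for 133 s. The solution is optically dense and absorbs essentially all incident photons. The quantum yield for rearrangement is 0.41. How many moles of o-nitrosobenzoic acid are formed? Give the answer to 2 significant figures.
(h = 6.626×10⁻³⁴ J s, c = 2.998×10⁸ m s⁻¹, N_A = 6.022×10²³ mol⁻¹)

Photon energy at 354 nm: hc/λ = (6.626×10⁻³⁴)(2.998×10⁸)/(354×10⁻⁹) = 5.612×10⁻¹⁹ J.
Energy delivered: (27.5 mW)(133 s) = 3.658 J.
Photons incident: 3.658 / 5.612×10⁻¹⁹ = 6.518×10¹⁸, i.e. 6.518×10¹⁸/6.022×10²³ = 1.082×10⁻⁵ mol.
Product: Φ × n_abs = 0.41 × 1.082×10⁻⁵ = 4.436×10⁻⁶ mol.

4.4×10⁻⁶ mol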